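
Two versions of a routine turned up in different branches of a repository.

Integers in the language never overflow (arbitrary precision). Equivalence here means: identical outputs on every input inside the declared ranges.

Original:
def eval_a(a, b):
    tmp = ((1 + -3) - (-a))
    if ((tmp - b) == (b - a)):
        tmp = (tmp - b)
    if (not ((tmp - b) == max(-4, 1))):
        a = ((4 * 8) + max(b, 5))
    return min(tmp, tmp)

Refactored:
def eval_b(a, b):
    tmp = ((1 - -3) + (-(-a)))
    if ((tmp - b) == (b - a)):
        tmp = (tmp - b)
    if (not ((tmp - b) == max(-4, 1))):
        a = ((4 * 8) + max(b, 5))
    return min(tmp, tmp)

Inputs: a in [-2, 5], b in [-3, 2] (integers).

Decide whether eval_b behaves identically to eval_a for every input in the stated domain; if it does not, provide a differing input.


There is a counterexample at a=-2, b=-3: -1 on one side, 2 on the other.
eval_a: tmp=-4, then ((tmp - b) == (b - a)) is true, then tmp=-1, then (not ((tmp - b) == max(-4, 1))) is true, then a=37, then returns -1
eval_b: tmp=2, then ((tmp - b) == (b - a)) is false, then (not ((tmp - b) == max(-4, 1))) is true, then a=37, then returns 2
verdict: not equivalent; witness: a=-2, b=-3


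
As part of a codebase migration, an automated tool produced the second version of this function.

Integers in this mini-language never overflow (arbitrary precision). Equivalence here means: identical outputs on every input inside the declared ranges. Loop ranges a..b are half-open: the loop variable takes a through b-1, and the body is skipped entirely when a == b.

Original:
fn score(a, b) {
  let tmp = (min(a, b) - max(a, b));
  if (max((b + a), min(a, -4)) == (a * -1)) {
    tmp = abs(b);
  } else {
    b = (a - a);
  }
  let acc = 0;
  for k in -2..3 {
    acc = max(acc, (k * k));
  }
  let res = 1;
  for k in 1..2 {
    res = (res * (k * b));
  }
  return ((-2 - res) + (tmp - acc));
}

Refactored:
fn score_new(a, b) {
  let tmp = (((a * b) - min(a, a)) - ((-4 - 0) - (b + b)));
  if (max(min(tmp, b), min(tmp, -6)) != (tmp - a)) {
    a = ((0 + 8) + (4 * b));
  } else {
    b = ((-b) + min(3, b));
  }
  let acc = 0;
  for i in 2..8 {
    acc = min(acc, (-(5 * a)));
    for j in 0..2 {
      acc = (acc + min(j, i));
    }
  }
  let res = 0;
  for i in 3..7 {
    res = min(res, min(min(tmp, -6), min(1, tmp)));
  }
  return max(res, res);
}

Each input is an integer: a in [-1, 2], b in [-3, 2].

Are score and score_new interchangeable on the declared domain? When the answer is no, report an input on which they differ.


The rewrite breaks on a=-1, b=-3, where the results are -8 and -6.
score: tmp := -2 | (max((b + a), min(a, -4)) == (a * -1)): false | b := 0 | acc := 0 | iter k=-2: | acc := 4 | iter k=-1: | acc := 4 | iter k=0: | acc := 4 | iter k=1: | acc := 4 | iter k=2: | acc := 4 | res := 1 | iter k=1: | res := 0 | result -8
score_new: tmp := 2 | (max(min(tmp, b), min(tmp, -6)) != (tmp - a)): true | a := -4 | acc := 0 | iter i=2: | acc := 0 | iter j=0: | acc := 0 | iter j=1: | acc := 1 | iter i=3: | acc := 1 | iter j=0: | acc := 1 | iter j=1: | acc := 2 | iter i=4: | acc := 2 | iter j=0: | acc := 2 | iter j=1: | acc := 3 | iter i=5: | acc := 3 | iter j=0: | acc := 3 | iter j=1: | acc := 4 | iter i=6: | acc := 4 | iter j=0: | acc := 4 | iter j=1: | acc := 5 | iter i=7: | acc := 5 | iter j=0: | acc := 5 | iter j=1: | acc := 6 | res := 0 | iter i=3: | res := -6 | iter i=4: | res := -6 | iter i=5: | res := -6 | iter i=6: | res := -6 | result -6
verdict: not equivalent; witness: a=-1, b=-3


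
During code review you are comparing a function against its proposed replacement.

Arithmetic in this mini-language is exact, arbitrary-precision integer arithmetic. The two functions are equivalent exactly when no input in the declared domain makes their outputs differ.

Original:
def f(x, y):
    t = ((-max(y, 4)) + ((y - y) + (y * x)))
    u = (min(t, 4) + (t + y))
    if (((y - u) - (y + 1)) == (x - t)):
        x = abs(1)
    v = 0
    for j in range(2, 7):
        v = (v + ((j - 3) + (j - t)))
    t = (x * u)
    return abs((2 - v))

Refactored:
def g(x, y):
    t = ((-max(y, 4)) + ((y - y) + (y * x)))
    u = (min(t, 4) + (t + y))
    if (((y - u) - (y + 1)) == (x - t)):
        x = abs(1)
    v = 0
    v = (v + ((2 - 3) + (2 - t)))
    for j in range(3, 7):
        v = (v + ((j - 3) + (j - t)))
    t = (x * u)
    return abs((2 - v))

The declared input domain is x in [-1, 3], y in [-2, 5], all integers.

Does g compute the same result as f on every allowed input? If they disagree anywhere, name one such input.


The two versions differ — the changes include statement counts differ, and loop structure differs, and arithmetic usage differs, and constant usage differs.
Spot check at x=2, y=2 — f: t := 0 | u := 2 | (((y - u) - (y + 1)) == (x - t)): false | v := 0 | iter j=2: | v := 1 | iter j=3: | v := 4 | iter j=4: | v := 9 | iter j=5: | v := 16 | iter j=6: | v := 25 | t := 4 | result 23. g: t := 0 | u := 2 | (((y - u) - (y + 1)) == (x - t)): false | v := 0 | v := 1 | iter j=3: | v := 4 | iter j=4: | v := 9 | iter j=5: | v := 16 | iter j=6: | v := 25 | t := 4 | result 23. Both give 23.
An exhaustive pass over the 40 declared inputs shows identical outputs.
verdict: equivalent


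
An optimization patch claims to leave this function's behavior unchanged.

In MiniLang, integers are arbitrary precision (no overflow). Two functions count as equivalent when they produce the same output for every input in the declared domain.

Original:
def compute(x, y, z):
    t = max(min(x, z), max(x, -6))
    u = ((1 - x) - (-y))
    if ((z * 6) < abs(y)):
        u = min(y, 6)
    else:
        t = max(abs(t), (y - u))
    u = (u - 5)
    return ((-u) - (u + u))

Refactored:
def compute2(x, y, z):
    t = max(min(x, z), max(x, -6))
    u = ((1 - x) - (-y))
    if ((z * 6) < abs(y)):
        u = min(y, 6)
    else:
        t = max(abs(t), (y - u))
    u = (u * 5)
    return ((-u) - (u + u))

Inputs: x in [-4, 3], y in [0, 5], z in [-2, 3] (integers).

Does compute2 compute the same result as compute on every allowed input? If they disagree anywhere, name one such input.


Input x=-4, y=0, z=-2: 15 from compute versus 0 from compute2.
verdict: not equivalent; witness: x=-4, y=0, z=-2


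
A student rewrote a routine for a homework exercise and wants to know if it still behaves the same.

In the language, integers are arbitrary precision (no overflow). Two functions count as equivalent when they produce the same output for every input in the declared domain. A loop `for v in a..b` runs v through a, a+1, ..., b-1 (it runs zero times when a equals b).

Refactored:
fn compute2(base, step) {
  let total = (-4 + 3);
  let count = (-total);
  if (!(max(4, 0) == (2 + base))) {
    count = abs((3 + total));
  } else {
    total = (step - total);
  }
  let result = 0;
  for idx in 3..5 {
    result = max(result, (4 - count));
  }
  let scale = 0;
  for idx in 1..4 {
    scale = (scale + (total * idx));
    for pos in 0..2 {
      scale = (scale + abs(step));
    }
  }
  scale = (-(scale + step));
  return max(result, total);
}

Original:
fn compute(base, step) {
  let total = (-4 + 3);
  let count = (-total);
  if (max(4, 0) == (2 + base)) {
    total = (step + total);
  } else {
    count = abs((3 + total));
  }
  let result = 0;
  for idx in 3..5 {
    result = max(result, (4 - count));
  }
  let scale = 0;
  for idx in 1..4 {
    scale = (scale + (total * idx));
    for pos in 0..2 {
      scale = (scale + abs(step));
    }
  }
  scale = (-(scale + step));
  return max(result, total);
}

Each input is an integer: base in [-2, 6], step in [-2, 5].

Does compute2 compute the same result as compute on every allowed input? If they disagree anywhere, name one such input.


There is a counterexample at base=2, step=3: 3 on one side, 4 on the other.
compute: total becomes -1; next count becomes 1; next (max(4, 0) == (2 + base)) evaluates to true; next total becomes 2; next result becomes 0; next at idx=3:; next result becomes 3; next at idx=4:; next result becomes 3; next scale becomes 0; next at idx=1:; next scale becomes 2; next at pos=0:; next scale becomes 5; next at pos=1:; next scale becomes 8; next at idx=2:; next scale becomes 12; next at pos=0:; next scale becomes 15; next at pos=1:; next scale becomes 18; next at idx=3:; next scale becomes 24; next at pos=0:; next scale becomes 27; next at pos=1:; next scale becomes 30; next scale becomes -33; next final value 3
compute2: total becomes -1; next count becomes 1; next (!(max(4, 0) == (2 + base))) evaluates to false; next total becomes 4; next result becomes 0; next at idx=3:; next result becomes 3; next at idx=4:; next result becomes 3; next scale becomes 0; next at idx=1:; next scale becomes 4; next at pos=0:; next scale becomes 7; next at pos=1:; next scale becomes 10; next at idx=2:; next scale becomes 18; next at pos=0:; next scale becomes 21; next at pos=1:; next scale becomes 24; next at idx=3:; next scale becomes 36; next at pos=0:; next scale becomes 39; next at pos=1:; next scale becomes 42; next scale becomes -45; next final value 4
verdict: not equivalent; witness: base=2, step=3


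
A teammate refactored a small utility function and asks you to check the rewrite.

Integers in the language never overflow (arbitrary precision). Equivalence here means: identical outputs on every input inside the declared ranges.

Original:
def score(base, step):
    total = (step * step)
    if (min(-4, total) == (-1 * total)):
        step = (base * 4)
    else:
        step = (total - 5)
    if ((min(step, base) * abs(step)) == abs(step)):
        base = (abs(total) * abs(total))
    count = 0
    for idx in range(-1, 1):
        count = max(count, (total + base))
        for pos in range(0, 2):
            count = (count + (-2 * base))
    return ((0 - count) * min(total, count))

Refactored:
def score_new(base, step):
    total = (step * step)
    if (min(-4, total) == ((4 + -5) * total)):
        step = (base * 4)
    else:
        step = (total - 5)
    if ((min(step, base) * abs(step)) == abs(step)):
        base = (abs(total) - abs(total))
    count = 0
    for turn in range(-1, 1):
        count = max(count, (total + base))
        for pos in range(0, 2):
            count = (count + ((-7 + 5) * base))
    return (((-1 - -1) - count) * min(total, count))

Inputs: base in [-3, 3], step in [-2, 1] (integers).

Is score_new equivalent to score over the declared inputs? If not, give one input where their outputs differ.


Input base=0, step=-2: -1936 from score versus -16 from score_new.
verdict: not equivalent; witness: base=0, step=-2


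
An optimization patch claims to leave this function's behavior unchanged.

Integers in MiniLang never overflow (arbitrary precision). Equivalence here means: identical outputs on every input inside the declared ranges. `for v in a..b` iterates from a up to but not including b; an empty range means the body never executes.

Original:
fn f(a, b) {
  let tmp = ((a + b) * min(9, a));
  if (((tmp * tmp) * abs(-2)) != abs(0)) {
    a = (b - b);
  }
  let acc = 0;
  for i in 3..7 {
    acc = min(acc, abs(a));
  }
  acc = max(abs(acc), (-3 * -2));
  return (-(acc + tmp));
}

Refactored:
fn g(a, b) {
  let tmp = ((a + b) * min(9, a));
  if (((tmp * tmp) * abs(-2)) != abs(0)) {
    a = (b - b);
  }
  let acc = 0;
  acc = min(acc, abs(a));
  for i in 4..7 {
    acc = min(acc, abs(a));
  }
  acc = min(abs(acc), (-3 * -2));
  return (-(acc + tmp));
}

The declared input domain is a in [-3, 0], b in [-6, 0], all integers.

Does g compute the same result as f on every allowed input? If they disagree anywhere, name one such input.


Run the pair on a=-3, b=-6.
f: tmp := 27 | (((tmp * tmp) * abs(-2)) != abs(0)): true | a := 0 | acc := 0 | iter i=3: | acc := 0 | iter i=4: | acc := 0 | iter i=5: | acc := 0 | iter i=6: | acc := 0 | acc := 6 | result -33
g: tmp := 27 | (((tmp * tmp) * abs(-2)) != abs(0)): true | a := 0 | acc := 0 | acc := 0 | iter i=4: | acc := 0 | iter i=5: | acc := 0 | iter i=6: | acc := 0 | acc := 0 | result -27
-33 against -27: the behavior changed.
verdict: not equivalent; witness: a=-3, b=-6


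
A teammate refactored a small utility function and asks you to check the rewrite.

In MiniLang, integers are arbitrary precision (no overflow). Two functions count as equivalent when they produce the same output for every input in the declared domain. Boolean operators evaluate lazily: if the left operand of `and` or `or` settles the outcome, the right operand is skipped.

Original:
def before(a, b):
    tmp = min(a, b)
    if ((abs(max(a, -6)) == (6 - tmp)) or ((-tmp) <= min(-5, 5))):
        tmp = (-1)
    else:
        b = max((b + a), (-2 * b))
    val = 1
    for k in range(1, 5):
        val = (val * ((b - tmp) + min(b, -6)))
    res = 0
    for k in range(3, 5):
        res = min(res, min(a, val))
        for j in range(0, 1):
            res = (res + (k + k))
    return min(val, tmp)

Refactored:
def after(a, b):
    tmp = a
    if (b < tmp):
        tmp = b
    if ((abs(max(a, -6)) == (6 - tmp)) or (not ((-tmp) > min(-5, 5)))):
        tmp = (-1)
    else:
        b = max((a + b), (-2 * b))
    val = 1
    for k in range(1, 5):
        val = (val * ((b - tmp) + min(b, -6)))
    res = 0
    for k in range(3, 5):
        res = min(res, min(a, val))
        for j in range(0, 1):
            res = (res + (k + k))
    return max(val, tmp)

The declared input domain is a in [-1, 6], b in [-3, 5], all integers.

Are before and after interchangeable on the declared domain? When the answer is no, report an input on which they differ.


Input a=-1, b=-3: -3 from before versus 81 from after.
verdict: not equivalent; witness: a=-1, b=-3


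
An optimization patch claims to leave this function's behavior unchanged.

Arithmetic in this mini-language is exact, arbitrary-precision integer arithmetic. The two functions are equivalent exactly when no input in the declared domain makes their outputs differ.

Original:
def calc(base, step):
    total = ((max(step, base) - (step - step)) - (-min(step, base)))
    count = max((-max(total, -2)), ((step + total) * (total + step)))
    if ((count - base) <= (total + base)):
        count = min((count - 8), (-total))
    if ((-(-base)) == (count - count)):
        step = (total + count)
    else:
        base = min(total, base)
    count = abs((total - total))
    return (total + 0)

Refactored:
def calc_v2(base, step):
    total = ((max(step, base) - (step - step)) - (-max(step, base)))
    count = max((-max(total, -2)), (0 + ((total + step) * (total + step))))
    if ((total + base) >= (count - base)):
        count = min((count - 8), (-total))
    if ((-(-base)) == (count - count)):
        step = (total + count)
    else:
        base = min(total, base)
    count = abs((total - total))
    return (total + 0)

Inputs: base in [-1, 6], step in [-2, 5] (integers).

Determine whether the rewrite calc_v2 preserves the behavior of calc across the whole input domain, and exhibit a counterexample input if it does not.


Run the pair on base=-1, step=-2.
calc: total = -3; count = 25; ((count - base) <= (total + base)) -> false; ((-(-base)) == (count - count)) -> false; base = -3; count = 0; return -3
calc_v2: total = -2; count = 16; ((total + base) >= (count - base)) -> false; ((-(-base)) == (count - count)) -> false; base = -2; count = 0; return -2
-3 and -2 differ, so these are not the same function on this domain.
verdict: not equivalent; witness: base=-1, step=-2


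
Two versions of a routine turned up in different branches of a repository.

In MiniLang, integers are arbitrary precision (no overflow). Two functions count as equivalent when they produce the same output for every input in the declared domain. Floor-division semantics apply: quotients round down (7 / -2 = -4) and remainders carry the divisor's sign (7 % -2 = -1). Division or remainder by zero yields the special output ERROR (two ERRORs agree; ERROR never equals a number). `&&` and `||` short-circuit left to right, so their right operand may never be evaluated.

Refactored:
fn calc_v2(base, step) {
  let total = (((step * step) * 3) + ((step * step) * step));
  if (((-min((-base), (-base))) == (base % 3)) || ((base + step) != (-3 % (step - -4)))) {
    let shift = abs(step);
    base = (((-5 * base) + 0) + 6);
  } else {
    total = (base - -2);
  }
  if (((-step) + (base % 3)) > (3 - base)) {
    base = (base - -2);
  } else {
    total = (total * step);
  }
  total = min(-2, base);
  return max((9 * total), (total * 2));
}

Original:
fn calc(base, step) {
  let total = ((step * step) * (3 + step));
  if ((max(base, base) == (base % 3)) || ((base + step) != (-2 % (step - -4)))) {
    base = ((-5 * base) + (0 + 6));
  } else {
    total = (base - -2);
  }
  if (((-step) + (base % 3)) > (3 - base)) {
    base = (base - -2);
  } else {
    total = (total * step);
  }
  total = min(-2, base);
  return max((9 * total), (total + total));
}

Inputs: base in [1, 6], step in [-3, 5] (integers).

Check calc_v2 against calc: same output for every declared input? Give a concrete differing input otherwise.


There is a counterexample at base=3, step=-2: -18 on one side, -4 on the other.
calc: total=4, then ((max(base, base) == (base % 3)) || ((base + step) != (-2 % (step - -4)))) is true, then base=-9, then (((-step) + (base % 3)) > (3 - base)) is false, then total=-8, then total=-9, then returns -18
calc_v2: total=4, then (((-min((-base), (-base))) == (base % 3)) || ((base + step) != (-3 % (step - -4)))) is false, then total=5, then (((-step) + (base % 3)) > (3 - base)) is true, then base=5, then total=-2, then returns -4
verdict: not equivalent; witness: base=3, step=-2


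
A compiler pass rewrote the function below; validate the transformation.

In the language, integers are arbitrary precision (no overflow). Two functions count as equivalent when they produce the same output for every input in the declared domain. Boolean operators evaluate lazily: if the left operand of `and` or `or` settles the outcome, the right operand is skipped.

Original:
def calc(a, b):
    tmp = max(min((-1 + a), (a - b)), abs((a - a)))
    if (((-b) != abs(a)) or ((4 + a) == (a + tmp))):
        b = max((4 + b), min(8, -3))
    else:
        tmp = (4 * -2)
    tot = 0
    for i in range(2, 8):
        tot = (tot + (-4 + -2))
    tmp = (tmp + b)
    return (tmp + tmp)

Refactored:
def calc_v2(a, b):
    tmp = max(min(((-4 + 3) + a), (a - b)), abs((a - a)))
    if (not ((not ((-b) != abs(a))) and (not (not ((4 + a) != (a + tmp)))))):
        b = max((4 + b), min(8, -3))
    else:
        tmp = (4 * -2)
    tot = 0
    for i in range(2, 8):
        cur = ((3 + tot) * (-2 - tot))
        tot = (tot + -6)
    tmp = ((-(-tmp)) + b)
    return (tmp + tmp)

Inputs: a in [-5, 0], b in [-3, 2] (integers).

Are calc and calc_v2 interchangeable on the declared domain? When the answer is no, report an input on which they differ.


The two versions differ — the changes include comparison usage differs, and statement counts differ, and local variable names differ, and arithmetic usage differs, and constant usage differs, and boolean connective usage differs.
Spot check at a=-1, b=-2 — calc: tmp := 0 | (((-b) != abs(a)) or ((4 + a) == (a + tmp))): true | b := 2 | tot := 0 | iter i=2: | tot := -6 | iter i=3: | tot := -12 | iter i=4: | tot := -18 | iter i=5: | tot := -24 | iter i=6: | tot := -30 | iter i=7: | tot := -36 | tmp := 2 | result 4. calc_v2: tmp := 0 | (not ((not ((-b) != abs(a))) and (not (not ((4 + a) != (a + tmp)))))): true | b := 2 | tot := 0 | iter i=2: | cur := -6 | tot := -6 | iter i=3: | cur := -12 | tot := -12 | iter i=4: | cur := -90 | tot := -18 | iter i=5: | cur := -240 | tot := -24 | iter i=6: | cur := -462 | tot := -30 | iter i=7: | cur := -756 | tot := -36 | tmp := 2 | result 4. Both give 4.
Checked all 36 inputs in the declared domain: the outputs agree on every one.
verdict: equivalent


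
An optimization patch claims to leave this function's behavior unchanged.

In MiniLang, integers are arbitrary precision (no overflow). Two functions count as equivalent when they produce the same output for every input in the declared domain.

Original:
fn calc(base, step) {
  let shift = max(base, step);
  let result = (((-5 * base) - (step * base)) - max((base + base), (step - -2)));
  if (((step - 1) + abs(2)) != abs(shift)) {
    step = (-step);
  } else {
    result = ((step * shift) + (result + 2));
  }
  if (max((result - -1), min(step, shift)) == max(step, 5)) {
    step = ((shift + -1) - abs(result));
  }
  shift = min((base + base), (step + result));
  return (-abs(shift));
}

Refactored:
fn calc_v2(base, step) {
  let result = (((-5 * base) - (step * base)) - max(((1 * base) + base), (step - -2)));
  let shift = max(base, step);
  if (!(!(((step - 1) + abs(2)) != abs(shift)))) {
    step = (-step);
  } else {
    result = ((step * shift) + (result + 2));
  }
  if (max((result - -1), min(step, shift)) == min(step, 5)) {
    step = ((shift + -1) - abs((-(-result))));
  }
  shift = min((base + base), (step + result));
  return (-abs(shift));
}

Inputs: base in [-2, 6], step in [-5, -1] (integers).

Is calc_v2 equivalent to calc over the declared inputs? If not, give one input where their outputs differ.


Try base=1, step=-1.
calc: shift = 1; result = -6; (((step - 1) + abs(2)) != abs(shift)) -> true; step = 1; (max((result - -1), min(step, shift)) == max(step, 5)) -> false; shift = -5; return -5
calc_v2: result = -6; shift = 1; (!(!(((step - 1) + abs(2)) != abs(shift)))) -> true; step = 1; (max((result - -1), min(step, shift)) == min(step, 5)) -> true; step = -6; shift = -12; return -12
-5 against -12: the behavior changed.
verdict: not equivalent; witness: base=1, step=-1


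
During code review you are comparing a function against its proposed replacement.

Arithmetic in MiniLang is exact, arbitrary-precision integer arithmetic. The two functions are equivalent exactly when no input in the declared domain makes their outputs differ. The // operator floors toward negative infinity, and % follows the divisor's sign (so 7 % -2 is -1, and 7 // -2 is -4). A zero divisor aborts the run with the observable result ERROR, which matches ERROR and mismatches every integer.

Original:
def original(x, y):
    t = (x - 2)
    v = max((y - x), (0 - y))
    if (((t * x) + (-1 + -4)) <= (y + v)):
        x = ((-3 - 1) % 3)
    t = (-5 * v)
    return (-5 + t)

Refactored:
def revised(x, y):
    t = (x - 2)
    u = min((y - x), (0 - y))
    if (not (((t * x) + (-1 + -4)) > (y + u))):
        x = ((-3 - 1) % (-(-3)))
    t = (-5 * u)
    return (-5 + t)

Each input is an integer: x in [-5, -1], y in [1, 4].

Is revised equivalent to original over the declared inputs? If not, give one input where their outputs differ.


Run the pair on x=-5, y=1.
original: t becomes -7; next v becomes 6; next (((t * x) + (-1 + -4)) <= (y + v)) evaluates to false; next t becomes -30; next final value -35
revised: t becomes -7; next u becomes -1; next (not (((t * x) + (-1 + -4)) > (y + u))) evaluates to false; next t becomes 5; next final value 0
-35 != 0, so the rewrite changes behavior.
verdict: not equivalent; witness: x=-5, y=1


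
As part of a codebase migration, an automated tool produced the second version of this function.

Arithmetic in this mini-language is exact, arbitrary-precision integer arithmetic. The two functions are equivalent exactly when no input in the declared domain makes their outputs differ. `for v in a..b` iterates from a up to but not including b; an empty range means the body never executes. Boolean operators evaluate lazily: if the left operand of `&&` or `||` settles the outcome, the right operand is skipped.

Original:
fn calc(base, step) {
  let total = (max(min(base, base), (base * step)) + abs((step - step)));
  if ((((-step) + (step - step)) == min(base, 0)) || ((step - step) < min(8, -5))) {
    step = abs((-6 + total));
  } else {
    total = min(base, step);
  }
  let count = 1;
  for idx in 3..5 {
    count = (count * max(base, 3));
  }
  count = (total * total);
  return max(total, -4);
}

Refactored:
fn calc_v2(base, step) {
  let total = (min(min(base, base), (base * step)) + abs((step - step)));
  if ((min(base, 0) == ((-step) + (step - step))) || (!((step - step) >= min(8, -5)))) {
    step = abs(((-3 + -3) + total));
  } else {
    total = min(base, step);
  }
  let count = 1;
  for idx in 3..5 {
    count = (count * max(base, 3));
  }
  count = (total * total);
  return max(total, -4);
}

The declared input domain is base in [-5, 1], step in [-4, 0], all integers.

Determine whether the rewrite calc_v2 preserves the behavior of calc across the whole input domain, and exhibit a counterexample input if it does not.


Take base=1, step=0.
calc: total becomes 1; next ((((-step) + (step - step)) == min(base, 0)) || ((step - step) < min(8, -5))) evaluates to true; next step becomes 5; next count becomes 1; next at idx=3:; next count becomes 3; next at idx=4:; next count becomes 9; next count becomes 1; next final value 1
calc_v2: total becomes 0; next ((min(base, 0) == ((-step) + (step - step))) || (!((step - step) >= min(8, -5)))) evaluates to true; next step becomes 6; next count becomes 1; next at idx=3:; next count becomes 3; next at idx=4:; next count becomes 9; next count becomes 0; next final value 0
1 != 0, so the rewrite changes behavior.
verdict: not equivalent; witness: base=1, step=0


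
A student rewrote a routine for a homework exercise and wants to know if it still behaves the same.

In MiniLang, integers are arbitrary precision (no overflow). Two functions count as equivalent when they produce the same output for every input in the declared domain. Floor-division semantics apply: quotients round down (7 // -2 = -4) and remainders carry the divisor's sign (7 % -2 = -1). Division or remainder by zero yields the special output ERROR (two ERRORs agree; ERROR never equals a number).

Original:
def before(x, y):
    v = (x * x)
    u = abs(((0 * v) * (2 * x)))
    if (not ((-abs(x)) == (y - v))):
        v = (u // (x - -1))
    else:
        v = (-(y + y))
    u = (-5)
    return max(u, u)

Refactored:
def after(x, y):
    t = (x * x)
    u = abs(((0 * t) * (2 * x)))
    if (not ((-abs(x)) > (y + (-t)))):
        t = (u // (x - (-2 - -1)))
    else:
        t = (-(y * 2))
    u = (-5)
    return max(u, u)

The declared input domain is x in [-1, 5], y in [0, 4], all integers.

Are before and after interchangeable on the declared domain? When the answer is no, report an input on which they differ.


Not equivalent: x=-1, y=0 separates them (-5 vs ERROR).
before: v becomes 1; next u becomes 0; next (not ((-abs(x)) == (y - v))) evaluates to false; next v becomes 0; next u becomes -5; next final value -5
after: t becomes 1; next u becomes 0; next (not ((-abs(x)) > (y + (-t)))) evaluates to true; next hits division by zero so the output is ERROR
verdict: not equivalent; witness: x=-1, y=0


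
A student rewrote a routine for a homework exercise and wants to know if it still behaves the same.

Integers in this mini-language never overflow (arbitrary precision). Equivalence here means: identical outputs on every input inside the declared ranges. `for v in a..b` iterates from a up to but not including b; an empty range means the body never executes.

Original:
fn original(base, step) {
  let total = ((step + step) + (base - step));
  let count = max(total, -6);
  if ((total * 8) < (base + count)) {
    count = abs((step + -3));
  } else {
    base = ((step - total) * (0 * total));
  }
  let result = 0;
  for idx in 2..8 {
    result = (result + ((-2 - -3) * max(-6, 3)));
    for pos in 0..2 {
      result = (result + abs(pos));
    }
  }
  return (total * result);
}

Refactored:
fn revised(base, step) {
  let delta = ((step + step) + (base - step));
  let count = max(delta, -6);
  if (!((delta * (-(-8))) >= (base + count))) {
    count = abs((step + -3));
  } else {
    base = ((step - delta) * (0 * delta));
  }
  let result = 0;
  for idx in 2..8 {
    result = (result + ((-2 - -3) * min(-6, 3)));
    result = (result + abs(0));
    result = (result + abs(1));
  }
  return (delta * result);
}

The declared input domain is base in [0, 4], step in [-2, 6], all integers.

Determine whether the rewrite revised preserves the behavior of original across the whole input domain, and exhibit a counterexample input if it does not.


These are not equivalent — on base=0, step=-2 the outputs split (-48 vs 60).
original: total becomes -2; next count becomes -2; next ((total * 8) < (base + count)) evaluates to true; next count becomes 5; next result becomes 0; next at idx=2:; next result becomes 3; next at pos=0:; next result becomes 3; next at pos=1:; next result becomes 4; next at idx=3:; next result becomes 7; next at pos=0:; next result becomes 7; next at pos=1:; next result becomes 8; next at idx=4:; next result becomes 11; next at pos=0:; next result becomes 11; next at pos=1:; next result becomes 12; next at idx=5:; next result becomes 15; next at pos=0:; next result becomes 15; next at pos=1:; next result becomes 16; next at idx=6:; next result becomes 19; next at pos=0:; next result becomes 19; next at pos=1:; next result becomes 20; next at idx=7:; next result becomes 23; next at pos=0:; next result becomes 23; next at pos=1:; next result becomes 24; next final value -48
revised: delta becomes -2; next count becomes -2; next (!((delta * (-(-8))) >= (base + count))) evaluates to true; next count becomes 5; next result becomes 0; next at idx=2:; next result becomes -6; next result becomes -6; next result becomes -5; next at idx=3:; next result becomes -11; next result becomes -11; next result becomes -10; next at idx=4:; next result becomes -16; next result becomes -16; next result becomes -15; next at idx=5:; next result becomes -21; next result becomes -21; next result becomes -20; next at idx=6:; next result becomes -26; next result becomes -26; next result becomes -25; next at idx=7:; next result becomes -31; next result becomes -31; next result becomes -30; next final value 60
verdict: not equivalent; witness: base=0, step=-2


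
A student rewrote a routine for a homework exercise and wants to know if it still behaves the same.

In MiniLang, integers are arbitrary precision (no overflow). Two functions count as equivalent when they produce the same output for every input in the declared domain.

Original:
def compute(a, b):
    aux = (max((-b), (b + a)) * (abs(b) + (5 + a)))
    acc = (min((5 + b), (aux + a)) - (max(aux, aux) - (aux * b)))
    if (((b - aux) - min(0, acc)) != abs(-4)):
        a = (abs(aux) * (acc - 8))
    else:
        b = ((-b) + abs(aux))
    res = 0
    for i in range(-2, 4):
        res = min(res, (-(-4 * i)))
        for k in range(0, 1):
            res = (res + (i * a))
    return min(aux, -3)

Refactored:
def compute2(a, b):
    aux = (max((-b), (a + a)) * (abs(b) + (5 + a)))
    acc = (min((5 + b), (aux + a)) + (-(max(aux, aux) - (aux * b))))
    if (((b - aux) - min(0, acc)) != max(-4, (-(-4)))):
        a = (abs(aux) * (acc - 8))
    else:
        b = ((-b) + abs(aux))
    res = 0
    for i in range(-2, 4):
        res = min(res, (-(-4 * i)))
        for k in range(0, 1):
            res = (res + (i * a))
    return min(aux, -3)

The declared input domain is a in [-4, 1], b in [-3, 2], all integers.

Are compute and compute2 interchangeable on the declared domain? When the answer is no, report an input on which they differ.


There is a counterexample at a=-3, b=2: -4 on one side, -8 on the other.
compute: aux := -4 | acc := -11 | (((b - aux) - min(0, acc)) != abs(-4)): true | a := -76 | res := 0 | iter i=-2: | res := -8 | iter k=0: | res := 144 | iter i=-1: | res := -4 | iter k=0: | res := 72 | iter i=0: | res := 0 | iter k=0: | res := 0 | iter i=1: | res := 0 | iter k=0: | res := -76 | iter i=2: | res := -76 | iter k=0: | res := -228 | iter i=3: | res := -228 | iter k=0: | res := -456 | result -4
compute2: aux := -8 | acc := -19 | (((b - aux) - min(0, acc)) != max(-4, (-(-4)))): true | a := -216 | res := 0 | iter i=-2: | res := -8 | iter k=0: | res := 424 | iter i=-1: | res := -4 | iter k=0: | res := 212 | iter i=0: | res := 0 | iter k=0: | res := 0 | iter i=1: | res := 0 | iter k=0: | res := -216 | iter i=2: | res := -216 | iter k=0: | res := -648 | iter i=3: | res := -648 | iter k=0: | res := -1296 | result -8
verdict: not equivalent; witness: a=-3, b=2


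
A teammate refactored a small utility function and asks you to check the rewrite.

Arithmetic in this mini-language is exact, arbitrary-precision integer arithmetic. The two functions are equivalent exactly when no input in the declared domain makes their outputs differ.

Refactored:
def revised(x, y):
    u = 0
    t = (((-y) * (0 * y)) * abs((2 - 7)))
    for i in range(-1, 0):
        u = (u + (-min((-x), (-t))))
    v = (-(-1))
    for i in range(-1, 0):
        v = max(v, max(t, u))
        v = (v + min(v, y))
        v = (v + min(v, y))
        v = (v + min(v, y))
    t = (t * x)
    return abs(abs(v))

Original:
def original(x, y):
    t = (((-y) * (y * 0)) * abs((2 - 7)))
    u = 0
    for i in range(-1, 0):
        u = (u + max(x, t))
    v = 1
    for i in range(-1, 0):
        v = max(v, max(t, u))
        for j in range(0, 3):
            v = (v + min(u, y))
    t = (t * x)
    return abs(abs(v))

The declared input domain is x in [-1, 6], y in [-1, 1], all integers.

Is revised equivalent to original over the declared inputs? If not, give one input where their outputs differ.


x=-1, y=1 yields 1 from original but 4 from revised.
verdict: not equivalent; witness: x=-1, y=1


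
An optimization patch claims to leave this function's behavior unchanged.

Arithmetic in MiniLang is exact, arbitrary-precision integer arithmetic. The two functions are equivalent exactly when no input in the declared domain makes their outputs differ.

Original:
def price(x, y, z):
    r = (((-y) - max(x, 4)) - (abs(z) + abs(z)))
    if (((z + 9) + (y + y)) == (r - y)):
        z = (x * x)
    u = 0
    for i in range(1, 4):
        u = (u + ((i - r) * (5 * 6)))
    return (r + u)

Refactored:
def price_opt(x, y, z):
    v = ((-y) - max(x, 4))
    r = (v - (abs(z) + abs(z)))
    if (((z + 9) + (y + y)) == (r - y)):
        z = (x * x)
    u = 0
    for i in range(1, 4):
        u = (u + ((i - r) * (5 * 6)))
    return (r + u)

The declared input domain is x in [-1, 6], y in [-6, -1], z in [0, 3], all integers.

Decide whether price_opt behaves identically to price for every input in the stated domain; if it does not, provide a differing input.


Behavior is preserved: although statement counts differ, local variable names differ, the outputs never diverge.
One worked example (x=1, y=-6, z=2) — price: r becomes -2; next (((z + 9) + (y + y)) == (r - y)) evaluates to false; next u becomes 0; next at i=1:; next u becomes 90; next at i=2:; next u becomes 210; next at i=3:; next u becomes 360; next final value 358; price_opt: v becomes 2; next r becomes -2; next (((z + 9) + (y + y)) == (r - y)) evaluates to false; next u becomes 0; next at i=1:; next u becomes 90; next at i=2:; next u becomes 210; next at i=3:; next u becomes 360; next final value 358; agreement on 358.
Sweeping the whole domain (192 inputs) finds no disagreement.
verdict: equivalent


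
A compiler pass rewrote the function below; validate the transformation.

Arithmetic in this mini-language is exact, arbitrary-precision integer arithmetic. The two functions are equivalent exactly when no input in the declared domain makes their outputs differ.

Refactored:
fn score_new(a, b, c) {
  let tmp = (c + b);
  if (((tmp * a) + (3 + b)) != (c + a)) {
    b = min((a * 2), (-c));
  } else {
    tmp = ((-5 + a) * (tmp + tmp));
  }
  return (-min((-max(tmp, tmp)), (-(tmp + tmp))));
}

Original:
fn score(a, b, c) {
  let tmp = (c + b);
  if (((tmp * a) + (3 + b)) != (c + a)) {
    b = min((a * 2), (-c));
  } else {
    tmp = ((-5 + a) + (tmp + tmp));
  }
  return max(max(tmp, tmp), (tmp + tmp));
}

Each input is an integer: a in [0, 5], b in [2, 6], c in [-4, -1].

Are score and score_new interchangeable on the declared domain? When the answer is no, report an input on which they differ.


Try a=3, b=2, c=-4.
score: tmp=-2, then (((tmp * a) + (3 + b)) != (c + a)) is false, then tmp=-6, then returns -6
score_new: tmp=-2, then (((tmp * a) + (3 + b)) != (c + a)) is false, then tmp=8, then returns 16
-6 != 16, so the rewrite changes behavior.
verdict: not equivalent; witness: a=3, b=2, c=-4


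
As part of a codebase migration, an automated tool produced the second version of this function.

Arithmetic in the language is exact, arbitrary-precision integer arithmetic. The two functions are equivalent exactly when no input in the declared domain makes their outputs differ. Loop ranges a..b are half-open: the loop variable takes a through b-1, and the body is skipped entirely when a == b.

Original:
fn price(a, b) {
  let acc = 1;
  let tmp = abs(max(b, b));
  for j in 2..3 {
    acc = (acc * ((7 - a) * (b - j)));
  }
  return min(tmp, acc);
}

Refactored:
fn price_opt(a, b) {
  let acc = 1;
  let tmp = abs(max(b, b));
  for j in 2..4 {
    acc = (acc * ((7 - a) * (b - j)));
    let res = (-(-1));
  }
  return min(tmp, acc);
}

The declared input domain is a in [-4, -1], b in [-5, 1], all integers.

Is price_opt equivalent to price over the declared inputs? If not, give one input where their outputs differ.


On input a=-4, b=-5, price returns -77 while price_opt returns 5.
verdict: not equivalent; witness: a=-4, b=-5


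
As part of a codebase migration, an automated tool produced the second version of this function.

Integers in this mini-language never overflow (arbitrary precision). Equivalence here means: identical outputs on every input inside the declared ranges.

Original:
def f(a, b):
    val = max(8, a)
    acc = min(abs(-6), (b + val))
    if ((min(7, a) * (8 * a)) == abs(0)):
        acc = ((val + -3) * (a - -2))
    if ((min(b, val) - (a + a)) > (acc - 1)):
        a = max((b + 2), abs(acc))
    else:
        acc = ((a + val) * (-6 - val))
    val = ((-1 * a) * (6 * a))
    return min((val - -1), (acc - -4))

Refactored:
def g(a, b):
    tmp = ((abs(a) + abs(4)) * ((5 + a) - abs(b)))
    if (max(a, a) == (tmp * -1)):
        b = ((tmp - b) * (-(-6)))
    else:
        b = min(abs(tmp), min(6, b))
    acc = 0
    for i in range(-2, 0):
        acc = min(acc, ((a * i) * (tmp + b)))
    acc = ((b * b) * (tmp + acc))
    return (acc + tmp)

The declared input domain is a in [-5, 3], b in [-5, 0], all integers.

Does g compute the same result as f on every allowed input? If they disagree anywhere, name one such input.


On input a=-5, b=-5, f returns -53 while g returns -13670.
verdict: not equivalent; witness: a=-5, b=-5


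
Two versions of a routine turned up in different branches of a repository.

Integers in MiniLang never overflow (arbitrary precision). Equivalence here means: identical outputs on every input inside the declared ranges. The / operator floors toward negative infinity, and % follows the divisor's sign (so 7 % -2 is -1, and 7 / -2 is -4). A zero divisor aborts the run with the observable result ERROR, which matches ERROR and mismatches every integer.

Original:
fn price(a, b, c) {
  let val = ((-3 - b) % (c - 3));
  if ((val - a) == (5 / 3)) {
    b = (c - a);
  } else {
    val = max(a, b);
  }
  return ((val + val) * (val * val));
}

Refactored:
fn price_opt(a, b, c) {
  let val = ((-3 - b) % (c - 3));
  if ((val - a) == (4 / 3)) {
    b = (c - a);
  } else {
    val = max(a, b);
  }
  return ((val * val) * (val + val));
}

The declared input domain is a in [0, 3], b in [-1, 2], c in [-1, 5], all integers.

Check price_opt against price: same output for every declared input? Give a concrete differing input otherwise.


Equivalent. The edit looks behavioral (`5` became `4`), but over these ranges it never changes the outcome.
Every one of the 112 inputs gives matching results.
Tracing a=2, b=0, c=5: price: val=1, then ((val - a) == (5 / 3)) is false, then val=2, then returns 16 | price_opt: val=1, then ((val - a) == (4 / 3)) is false, then val=2, then returns 16 — matching result 16.
verdict: equivalent


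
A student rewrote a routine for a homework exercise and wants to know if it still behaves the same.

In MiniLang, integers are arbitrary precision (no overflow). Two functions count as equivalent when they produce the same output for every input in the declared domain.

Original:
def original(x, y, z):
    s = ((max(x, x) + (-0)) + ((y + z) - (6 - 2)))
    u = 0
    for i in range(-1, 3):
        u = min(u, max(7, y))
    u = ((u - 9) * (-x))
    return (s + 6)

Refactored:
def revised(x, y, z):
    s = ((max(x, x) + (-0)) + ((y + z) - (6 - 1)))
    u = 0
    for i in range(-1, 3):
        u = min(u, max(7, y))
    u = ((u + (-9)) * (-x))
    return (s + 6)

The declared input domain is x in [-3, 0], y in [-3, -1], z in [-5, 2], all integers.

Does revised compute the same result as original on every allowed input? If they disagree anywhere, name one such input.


Consider the input x=-3, y=-3, z=-5.
original: s becomes -15; next u becomes 0; next at i=-1:; next u becomes 0; next at i=0:; next u becomes 0; next at i=1:; next u becomes 0; next at i=2:; next u becomes 0; next u becomes -27; next final value -9
revised: s becomes -16; next u becomes 0; next at i=-1:; next u becomes 0; next at i=0:; next u becomes 0; next at i=1:; next u becomes 0; next at i=2:; next u becomes 0; next u becomes -27; next final value -10
-9 and -10 differ, so these are not the same function on this domain.
verdict: not equivalent; witness: x=-3, y=-3, z=-5
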